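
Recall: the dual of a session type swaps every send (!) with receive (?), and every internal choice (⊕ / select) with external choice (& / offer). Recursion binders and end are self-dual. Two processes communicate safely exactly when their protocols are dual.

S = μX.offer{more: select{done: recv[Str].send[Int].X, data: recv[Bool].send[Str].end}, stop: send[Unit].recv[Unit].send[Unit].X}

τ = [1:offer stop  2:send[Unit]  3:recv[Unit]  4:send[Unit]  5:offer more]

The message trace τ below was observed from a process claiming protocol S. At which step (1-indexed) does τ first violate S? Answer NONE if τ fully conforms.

step 1: offer stop  ✓  residual = send[Unit].recv[Unit].send[Unit].μX.…
step 2: send[Unit]  ✓  residual = recv[Unit].send[Unit].μX.…
step 3: recv[Unit]  ✓  residual = send[Unit].μX.…
step 4: send[Unit]  ✓  residual = μX.…
step 5: offer more  ✓  residual = select{done: recv[Str].send[Int].μX.…, data: recv[Bool].send[Str].end}
τ conforms to S (length 5)

NONE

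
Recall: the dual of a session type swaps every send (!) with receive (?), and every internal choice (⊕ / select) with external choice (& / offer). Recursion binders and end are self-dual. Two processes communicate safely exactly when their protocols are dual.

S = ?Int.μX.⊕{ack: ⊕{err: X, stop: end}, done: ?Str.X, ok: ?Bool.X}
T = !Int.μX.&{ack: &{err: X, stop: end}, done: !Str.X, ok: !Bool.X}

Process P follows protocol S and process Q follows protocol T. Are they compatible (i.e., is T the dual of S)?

?Int ‖ !Int  ✓
  μX ‖ μX  ✓ (rec unchanged)
    ⊕{ack,done,ok} ‖ &{ack,done,ok}  ✓ label sets agree
      case ack:
        ⊕{err,stop} ‖ &{err,stop}  ✓ label sets agree
          case err:
            X ‖ X  ✓
          case stop:
            end ‖ end  ✓
      case done:
        ?Str ‖ !Str  ✓
          X ‖ X  ✓
      case ok:
        ?Bool ‖ !Bool  ✓
          X ‖ X  ✓

YES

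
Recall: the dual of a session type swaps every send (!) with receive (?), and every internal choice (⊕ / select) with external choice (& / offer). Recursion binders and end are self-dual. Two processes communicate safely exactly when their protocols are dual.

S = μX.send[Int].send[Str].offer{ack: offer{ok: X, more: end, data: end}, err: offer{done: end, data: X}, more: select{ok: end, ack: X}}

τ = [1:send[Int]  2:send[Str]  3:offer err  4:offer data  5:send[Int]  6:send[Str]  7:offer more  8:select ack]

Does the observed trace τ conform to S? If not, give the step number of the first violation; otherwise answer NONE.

NONE

@1 send[Int]  match  residual = send[Str].offer{ack: offer{ok: μX.…, more: end, data: end}, err: offer{done: end, data: μX.…}, more: select{ok: end, ack: μX.…}}
@2 send[Str]  match  residual = offer{ack: offer{ok: μX.…, more: end, data: end}, err: offer{done: end, data: μX.…}, more: select{ok: end, ack: μX.…}}
@3 offer err  match  residual = offer{done: end, data: μX.…}
@4 offer data  match  residual = μX.…
@5 send[Int]  match  residual = send[Str].offer{ack: offer{ok: μX.…, more: end, data: end}, err: offer{done: end, data: μX.…}, more: select{ok: end, ack: μX.…}}
@6 send[Str]  match  residual = offer{ack: offer{ok: μX.…, more: end, data: end}, err: offer{done: end, data: μX.…}, more: select{ok: end, ack: μX.…}}
@7 offer more  match  residual = select{ok: end, ack: μX.…}
@8 select ack  match  residual = μX.…
trace exhausted — no violation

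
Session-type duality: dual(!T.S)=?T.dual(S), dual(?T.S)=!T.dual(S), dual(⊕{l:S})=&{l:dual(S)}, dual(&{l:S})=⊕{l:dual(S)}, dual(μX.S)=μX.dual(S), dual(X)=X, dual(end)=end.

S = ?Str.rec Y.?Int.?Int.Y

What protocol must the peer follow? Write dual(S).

?Str → !Str
  rec Y → rec Y  (binder kept)
    ?Int → !Int
      ?Int → !Int
        dual(Y) = Y

!Str.rec Y.!Int.!Int.Y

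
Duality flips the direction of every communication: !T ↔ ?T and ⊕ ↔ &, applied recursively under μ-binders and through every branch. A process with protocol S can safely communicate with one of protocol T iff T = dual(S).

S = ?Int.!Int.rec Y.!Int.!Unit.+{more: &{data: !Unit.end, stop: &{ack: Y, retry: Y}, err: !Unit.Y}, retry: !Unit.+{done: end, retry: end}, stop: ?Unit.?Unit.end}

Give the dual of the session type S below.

!Int.?Int.rec Y.?Int.?Unit.&{more: +{data: ?Unit.end, stop: +{ack: Y, retry: Y}, err: ?Unit.Y}, retry: ?Unit.&{done: end, retry: end}, stop: !Unit.!Unit.end}

?Int = !Int
  !Int = ?Int
    rec Y = rec Y  (binder kept)
      !Int = ?Int
        !Unit = ?Unit
          +{more,retry,stop} = &{more,retry,stop}  (select→offer)
            • more:
              &{data,stop,err} = +{data,stop,err}  (offer→select)
                • data:
                  !Unit = ?Unit
                    end ↦ end
                • stop:
                  &{ack,retry} = +{ack,retry}  (offer→select)
                    • ack:
                      Y ↦ Y
                    • retry:
                      Y ↦ Y
                • err:
                  !Unit = ?Unit
                    Y ↦ Y
            • retry:
              !Unit = ?Unit
                +{done,retry} = &{done,retry}  (select→offer)
                  • done:
                    end ↦ end
                  • retry:
                    end ↦ end
            • stop:
              ?Unit = !Unit
                ?Unit = !Unit
                  end ↦ end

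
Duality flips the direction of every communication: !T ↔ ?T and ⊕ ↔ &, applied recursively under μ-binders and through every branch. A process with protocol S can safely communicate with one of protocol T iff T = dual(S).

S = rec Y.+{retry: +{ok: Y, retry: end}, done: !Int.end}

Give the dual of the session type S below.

rec Y ↦ rec Y  (rec unchanged)
  +{retry,done} ↦ &{retry,done}  (internal→external)
    • retry:
      +{ok,retry} ↦ &{ok,retry}  (internal→external)
        • ok:
          Y self-dual
        • retry:
          end self-dual
    • done:
      !Int ↦ ?Int
        end self-dual

rec Y.&{retry: &{ok: Y, retry: end}, done: ?Int.end}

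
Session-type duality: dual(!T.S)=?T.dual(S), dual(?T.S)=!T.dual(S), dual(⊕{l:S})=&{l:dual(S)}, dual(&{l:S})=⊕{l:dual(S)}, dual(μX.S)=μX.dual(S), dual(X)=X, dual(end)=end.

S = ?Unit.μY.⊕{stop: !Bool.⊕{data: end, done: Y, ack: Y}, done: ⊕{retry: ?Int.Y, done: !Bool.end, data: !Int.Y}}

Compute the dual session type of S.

!Unit.μY.&{stop: ?Bool.&{data: end, done: Y, ack: Y}, done: &{retry: !Int.Y, done: ?Bool.end, data: ?Int.Y}}

?Unit = !Unit
  μY = μY  (μ self-dual)
    ⊕{stop,done} = &{stop,done}  (internal→external)
      [stop]
        !Bool = ?Bool
          ⊕{data,done,ack} = &{data,done,ack}  (internal→external)
            [data]
              end self-dual
            [done]
              Y self-dual
            [ack]
              Y self-dual
      [done]
        ⊕{retry,done,data} = &{retry,done,data}  (internal→external)
          [retry]
            ?Int = !Int
              Y self-dual
          [done]
            !Bool = ?Bool
              end self-dual
          [data]
            !Int = ?Int
              Y self-dual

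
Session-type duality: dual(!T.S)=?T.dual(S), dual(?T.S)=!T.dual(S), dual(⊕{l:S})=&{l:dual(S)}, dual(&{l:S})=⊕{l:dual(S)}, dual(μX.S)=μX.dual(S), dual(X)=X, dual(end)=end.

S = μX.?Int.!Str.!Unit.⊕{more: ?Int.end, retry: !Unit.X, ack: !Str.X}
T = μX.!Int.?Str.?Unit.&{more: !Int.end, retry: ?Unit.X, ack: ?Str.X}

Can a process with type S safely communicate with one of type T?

YES

μX | μX  match (rec unchanged)
  ?Int | !Int  match
    !Str | ?Str  match
      !Unit | ?Unit  match
        ⊕{more,retry,ack} | &{more,retry,ack}  match labels match
          • more:
            ?Int | !Int  match
              end | end  match
          • retry:
            !Unit | ?Unit  match
              X | X  match
          • ack:
            !Str | ?Str  match
              X | X  match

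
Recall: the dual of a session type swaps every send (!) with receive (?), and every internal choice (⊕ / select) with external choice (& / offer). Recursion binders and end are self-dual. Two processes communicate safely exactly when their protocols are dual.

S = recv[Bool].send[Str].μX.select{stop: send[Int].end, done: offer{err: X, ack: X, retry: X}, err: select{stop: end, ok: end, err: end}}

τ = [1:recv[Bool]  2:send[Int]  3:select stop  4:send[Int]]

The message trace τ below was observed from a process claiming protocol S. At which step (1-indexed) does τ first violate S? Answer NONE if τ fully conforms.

step 1: recv[Bool]  ✓  residual = send[Str].μX.…
step 2: got send[Int], protocol expects send[Str]  ✗

2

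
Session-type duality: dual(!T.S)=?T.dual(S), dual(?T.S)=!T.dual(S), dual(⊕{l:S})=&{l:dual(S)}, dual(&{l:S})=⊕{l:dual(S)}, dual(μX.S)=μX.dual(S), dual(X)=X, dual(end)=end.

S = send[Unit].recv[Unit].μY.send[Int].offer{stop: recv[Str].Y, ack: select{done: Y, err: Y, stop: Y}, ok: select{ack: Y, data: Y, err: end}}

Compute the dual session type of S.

send[Unit] → recv[Unit]
  recv[Unit] → send[Unit]
    μY → μY  (μ self-dual)
      send[Int] → recv[Int]
        offer{stop,ack,ok} → select{stop,ack,ok}  (&→⊕)
          [stop]
            recv[Str] → send[Str]
              dual(Y) = Y
          [ack]
            select{done,err,stop} → offer{done,err,stop}  (select→offer)
              [done]
                dual(Y) = Y
              [err]
                dual(Y) = Y
              [stop]
                dual(Y) = Y
          [ok]
            select{ack,data,err} → offer{ack,data,err}  (select→offer)
              [ack]
                dual(Y) = Y
              [data]
                dual(Y) = Y
              [err]
                dual(end) = end

recv[Unit].send[Unit].μY.recv[Int].select{stop: send[Str].Y, ack: offer{done: Y, err: Y, stop: Y}, ok: offer{ack: Y, data: Y, err: end}}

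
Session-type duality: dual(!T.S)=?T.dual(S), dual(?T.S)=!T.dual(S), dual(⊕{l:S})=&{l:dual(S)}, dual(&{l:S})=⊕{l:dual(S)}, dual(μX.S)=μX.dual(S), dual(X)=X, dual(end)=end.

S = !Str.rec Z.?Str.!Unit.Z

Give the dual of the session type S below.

!Str ↦ ?Str
  rec Z ↦ rec Z  (rec unchanged)
    ?Str ↦ !Str
      !Unit ↦ ?Unit
        Z self-dual

?Str.rec Z.!Str.?Unit.Z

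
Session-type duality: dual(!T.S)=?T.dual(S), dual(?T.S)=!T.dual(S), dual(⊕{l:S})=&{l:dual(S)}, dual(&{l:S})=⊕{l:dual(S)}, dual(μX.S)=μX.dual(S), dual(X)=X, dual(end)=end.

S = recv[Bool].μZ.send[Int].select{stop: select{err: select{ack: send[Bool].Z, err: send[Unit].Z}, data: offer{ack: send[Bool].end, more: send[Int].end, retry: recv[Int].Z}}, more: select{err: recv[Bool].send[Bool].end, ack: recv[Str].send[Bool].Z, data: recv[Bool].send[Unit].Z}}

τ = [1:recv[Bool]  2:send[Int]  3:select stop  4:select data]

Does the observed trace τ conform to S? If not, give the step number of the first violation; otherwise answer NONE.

step 1: recv[Bool]  ok  residual = μZ.…
step 2: send[Int]  ok  residual = select{stop: select{err: select{ack: send[Bool].μZ.…, err: send[Unit].μZ.…}, data: offer{ack: send[Bool].end, more: send[Int].end, retry: recv[Int].μZ.…}}, more: select{err: recv[Bool].send[Bool].end, ack: recv[Str].send[Bool].μZ.…, data: recv[Bool].send[Unit].μZ.…}}
step 3: select stop  ok  residual = select{err: select{ack: send[Bool].μZ.…, err: send[Unit].μZ.…}, data: offer{ack: send[Bool].end, more: send[Int].end, retry: recv[Int].μZ.…}}
step 4: select data  ok  residual = offer{ack: send[Bool].end, more: send[Int].end, retry: recv[Int].μZ.…}
τ conforms to S (length 4)

NONE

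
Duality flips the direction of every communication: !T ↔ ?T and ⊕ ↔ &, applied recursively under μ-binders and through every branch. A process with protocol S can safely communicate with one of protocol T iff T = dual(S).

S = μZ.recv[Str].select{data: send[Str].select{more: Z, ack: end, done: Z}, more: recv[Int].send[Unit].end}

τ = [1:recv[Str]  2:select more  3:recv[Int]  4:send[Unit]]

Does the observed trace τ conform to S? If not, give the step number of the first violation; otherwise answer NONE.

[1] recv[Str]  match  residual = select{data: send[Str].select{more: μZ.…, ack: end, done: μZ.…}, more: recv[Int].send[Unit].end}
[2] select more  match  residual = recv[Int].send[Unit].end
[3] recv[Int]  match  residual = send[Unit].end
[4] send[Unit]  match  residual = end
trace exhausted — no violation

NONE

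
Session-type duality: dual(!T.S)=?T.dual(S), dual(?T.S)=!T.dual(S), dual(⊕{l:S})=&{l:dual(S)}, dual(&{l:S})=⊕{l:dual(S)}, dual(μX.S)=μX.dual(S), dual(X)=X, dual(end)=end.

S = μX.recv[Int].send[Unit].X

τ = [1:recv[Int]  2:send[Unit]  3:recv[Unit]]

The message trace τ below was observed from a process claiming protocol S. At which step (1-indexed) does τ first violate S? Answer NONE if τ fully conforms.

@1 recv[Int]  match  residual = send[Unit].μX.…
@2 send[Unit]  match  residual = μX.…
@3 got recv[Unit], protocol expects recv[Int]  ✗

3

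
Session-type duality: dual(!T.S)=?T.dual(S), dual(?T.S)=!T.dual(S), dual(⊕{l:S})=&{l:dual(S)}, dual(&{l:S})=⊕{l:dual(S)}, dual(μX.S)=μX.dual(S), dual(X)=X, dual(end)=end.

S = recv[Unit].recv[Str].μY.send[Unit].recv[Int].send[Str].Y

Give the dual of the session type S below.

recv[Unit] = send[Unit]
  recv[Str] = send[Str]
    μY = μY  (μ self-dual)
      send[Unit] = recv[Unit]
        recv[Int] = send[Int]
          send[Str] = recv[Str]
            Y self-dual

send[Unit].send[Str].μY.recv[Unit].send[Int].recv[Str].Y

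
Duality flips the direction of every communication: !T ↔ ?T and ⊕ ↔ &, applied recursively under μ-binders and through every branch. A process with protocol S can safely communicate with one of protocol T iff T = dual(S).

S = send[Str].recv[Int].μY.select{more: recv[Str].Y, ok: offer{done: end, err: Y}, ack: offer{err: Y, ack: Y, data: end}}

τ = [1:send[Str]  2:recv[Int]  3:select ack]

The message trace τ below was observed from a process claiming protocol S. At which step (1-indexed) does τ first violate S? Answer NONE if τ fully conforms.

[1] send[Str]  ✓  residual = recv[Int].μY.…
[2] recv[Int]  ✓  residual = μY.…
[3] select ack  ✓  residual = offer{err: μY.…, ack: μY.…, data: end}
all 3 steps conform

NONE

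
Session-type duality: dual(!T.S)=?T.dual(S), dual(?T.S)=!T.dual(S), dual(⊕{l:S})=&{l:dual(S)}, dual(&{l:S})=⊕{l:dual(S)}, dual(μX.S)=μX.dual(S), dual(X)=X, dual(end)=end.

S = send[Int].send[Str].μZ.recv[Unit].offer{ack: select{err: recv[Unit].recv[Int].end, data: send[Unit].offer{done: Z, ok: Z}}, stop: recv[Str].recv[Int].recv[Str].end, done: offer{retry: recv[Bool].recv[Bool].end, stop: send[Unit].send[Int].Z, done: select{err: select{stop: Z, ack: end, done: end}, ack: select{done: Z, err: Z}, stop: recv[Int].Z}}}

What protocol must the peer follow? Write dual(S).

recv[Int].recv[Str].μZ.send[Unit].select{ack: offer{err: send[Unit].send[Int].end, data: recv[Unit].select{done: Z, ok: Z}}, stop: send[Str].send[Int].send[Str].end, done: select{retry: send[Bool].send[Bool].end, stop: recv[Unit].recv[Int].Z, done: offer{err: offer{stop: Z, ack: end, done: end}, ack: offer{done: Z, err: Z}, stop: send[Int].Z}}}

send[Int] = recv[Int]
  send[Str] = recv[Str]
    μZ = μZ  (binder kept)
      recv[Unit] = send[Unit]
        offer{ack,stop,done} = select{ack,stop,done}  (offer→select)
          case ack:
            select{err,data} = offer{err,data}  (select→offer)
              case err:
                recv[Unit] = send[Unit]
                  recv[Int] = send[Int]
                    end ↦ end
              case data:
                send[Unit] = recv[Unit]
                  offer{done,ok} = select{done,ok}  (offer→select)
                    case done:
                      Z ↦ Z
                    case ok:
                      Z ↦ Z
          case stop:
            recv[Str] = send[Str]
              recv[Int] = send[Int]
                recv[Str] = send[Str]
                  end ↦ end
          case done:
            offer{retry,stop,done} = select{retry,stop,done}  (offer→select)
              case retry:
                recv[Bool] = send[Bool]
                  recv[Bool] = send[Bool]
                    end ↦ end
              case stop:
                send[Unit] = recv[Unit]
                  send[Int] = recv[Int]
                    Z ↦ Z
              case done:
                select{err,ack,stop} = offer{err,ack,stop}  (select→offer)
                  case err:
                    select{stop,ack,done} = offer{stop,ack,done}  (select→offer)
                      case stop:
                        Z ↦ Z
                      case ack:
                        end ↦ end
                      case done:
                        end ↦ end
                  case ack:
                    select{done,err} = offer{done,err}  (select→offer)
                      case done:
                        Z ↦ Z
                      case err:
                        Z ↦ Z
                  case stop:
                    recv[Int] = send[Int]
                      Z ↦ Z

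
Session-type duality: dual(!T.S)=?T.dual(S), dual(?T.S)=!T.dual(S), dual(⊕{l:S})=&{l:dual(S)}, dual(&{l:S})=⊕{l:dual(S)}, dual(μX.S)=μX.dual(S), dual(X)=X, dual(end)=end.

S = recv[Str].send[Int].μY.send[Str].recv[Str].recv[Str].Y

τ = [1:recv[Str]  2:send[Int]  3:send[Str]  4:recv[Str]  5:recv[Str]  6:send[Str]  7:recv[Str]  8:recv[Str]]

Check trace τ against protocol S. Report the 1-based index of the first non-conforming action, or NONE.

NONE

[1] recv[Str]  match  residual = send[Int].μY.…
[2] send[Int]  match  residual = μY.…
[3] send[Str]  match  residual = recv[Str].recv[Str].μY.…
[4] recv[Str]  match  residual = recv[Str].μY.…
[5] recv[Str]  match  residual = μY.…
[6] send[Str]  match  residual = recv[Str].recv[Str].μY.…
[7] recv[Str]  match  residual = recv[Str].μY.…
[8] recv[Str]  match  residual = μY.…
trace exhausted — no violation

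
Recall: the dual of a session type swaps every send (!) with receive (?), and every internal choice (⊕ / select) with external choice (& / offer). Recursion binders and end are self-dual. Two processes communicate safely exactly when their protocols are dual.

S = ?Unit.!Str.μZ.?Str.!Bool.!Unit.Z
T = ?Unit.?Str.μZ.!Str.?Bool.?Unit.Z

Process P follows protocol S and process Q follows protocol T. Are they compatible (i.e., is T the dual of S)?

?Unit ‖ ?Unit  ✗ same direction on both sides — not dual

NO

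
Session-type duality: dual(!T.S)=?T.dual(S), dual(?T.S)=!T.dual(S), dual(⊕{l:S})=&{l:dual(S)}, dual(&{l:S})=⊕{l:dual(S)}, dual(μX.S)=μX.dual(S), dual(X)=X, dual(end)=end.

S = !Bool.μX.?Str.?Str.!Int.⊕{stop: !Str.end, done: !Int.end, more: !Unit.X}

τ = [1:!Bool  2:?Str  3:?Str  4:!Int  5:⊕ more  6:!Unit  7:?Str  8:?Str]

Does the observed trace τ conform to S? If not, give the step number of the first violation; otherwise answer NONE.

NONE

@1 !Bool  ✓  now at μX.…
@2 ?Str  ✓  now at ?Str.!Int.⊕{stop: !Str.end, done: !Int.end, more: !Unit.μX.…}
@3 ?Str  ✓  now at !Int.⊕{stop: !Str.end, done: !Int.end, more: !Unit.μX.…}
@4 !Int  ✓  now at ⊕{stop: !Str.end, done: !Int.end, more: !Unit.μX.…}
@5 ⊕ more  ✓  now at !Unit.μX.…
@6 !Unit  ✓  now at μX.…
@7 ?Str  ✓  now at ?Str.!Int.⊕{stop: !Str.end, done: !Int.end, more: !Unit.μX.…}
@8 ?Str  ✓  now at !Int.⊕{stop: !Str.end, done: !Int.end, more: !Unit.μX.…}
τ conforms to S (length 8)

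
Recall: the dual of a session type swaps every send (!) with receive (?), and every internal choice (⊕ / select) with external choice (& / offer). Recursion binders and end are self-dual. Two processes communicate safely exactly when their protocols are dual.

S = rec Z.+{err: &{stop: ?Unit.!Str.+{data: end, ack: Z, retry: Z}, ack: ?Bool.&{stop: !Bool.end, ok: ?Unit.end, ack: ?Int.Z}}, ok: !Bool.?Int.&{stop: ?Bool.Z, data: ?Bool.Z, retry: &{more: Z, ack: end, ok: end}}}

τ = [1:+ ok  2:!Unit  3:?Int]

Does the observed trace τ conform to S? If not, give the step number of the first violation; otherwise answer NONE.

2

[1] + ok  ok  now at !Bool.?Int.&{stop: ?Bool.rec Z.…, data: ?Bool.rec Z.…, retry: &{more: rec Z.…, ack: end, ok: end}}
[2] got !Unit, protocol expects !Bool  ✗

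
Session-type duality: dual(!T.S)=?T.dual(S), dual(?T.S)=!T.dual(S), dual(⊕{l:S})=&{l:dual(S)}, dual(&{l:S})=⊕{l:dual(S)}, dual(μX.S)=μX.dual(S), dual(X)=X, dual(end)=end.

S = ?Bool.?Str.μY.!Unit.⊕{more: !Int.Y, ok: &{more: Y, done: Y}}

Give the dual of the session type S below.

!Bool.!Str.μY.?Unit.&{more: ?Int.Y, ok: ⊕{more: Y, done: Y}}

?Bool ↦ !Bool
  ?Str ↦ !Str
    μY ↦ μY  (binder kept)
      !Unit ↦ ?Unit
        ⊕{more,ok} ↦ &{more,ok}  (internal→external)
          • more:
            !Int ↦ ?Int
              Y ↦ Y
          • ok:
            &{more,done} ↦ ⊕{more,done}  (&→⊕)
              • more:
                Y ↦ Y
              • done:
                Y ↦ Y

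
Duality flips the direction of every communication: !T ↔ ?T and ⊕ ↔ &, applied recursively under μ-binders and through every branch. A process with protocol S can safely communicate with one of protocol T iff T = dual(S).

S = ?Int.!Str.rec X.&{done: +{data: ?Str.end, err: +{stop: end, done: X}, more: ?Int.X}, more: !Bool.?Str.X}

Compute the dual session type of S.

?Int ↦ !Int
  !Str ↦ ?Str
    rec X ↦ rec X  (rec unchanged)
      &{done,more} ↦ +{done,more}  (external→internal)
        case done:
          +{data,err,more} ↦ &{data,err,more}  (internal→external)
            case data:
              ?Str ↦ !Str
                dual(end) = end
            case err:
              +{stop,done} ↦ &{stop,done}  (internal→external)
                case stop:
                  dual(end) = end
                case done:
                  dual(X) = X
            case more:
              ?Int ↦ !Int
                dual(X) = X
        case more:
          !Bool ↦ ?Bool
            ?Str ↦ !Str
              dual(X) = X

!Int.?Str.rec X.+{done: &{data: !Str.end, err: &{stop: end, done: X}, more: !Int.X}, more: ?Bool.!Str.X}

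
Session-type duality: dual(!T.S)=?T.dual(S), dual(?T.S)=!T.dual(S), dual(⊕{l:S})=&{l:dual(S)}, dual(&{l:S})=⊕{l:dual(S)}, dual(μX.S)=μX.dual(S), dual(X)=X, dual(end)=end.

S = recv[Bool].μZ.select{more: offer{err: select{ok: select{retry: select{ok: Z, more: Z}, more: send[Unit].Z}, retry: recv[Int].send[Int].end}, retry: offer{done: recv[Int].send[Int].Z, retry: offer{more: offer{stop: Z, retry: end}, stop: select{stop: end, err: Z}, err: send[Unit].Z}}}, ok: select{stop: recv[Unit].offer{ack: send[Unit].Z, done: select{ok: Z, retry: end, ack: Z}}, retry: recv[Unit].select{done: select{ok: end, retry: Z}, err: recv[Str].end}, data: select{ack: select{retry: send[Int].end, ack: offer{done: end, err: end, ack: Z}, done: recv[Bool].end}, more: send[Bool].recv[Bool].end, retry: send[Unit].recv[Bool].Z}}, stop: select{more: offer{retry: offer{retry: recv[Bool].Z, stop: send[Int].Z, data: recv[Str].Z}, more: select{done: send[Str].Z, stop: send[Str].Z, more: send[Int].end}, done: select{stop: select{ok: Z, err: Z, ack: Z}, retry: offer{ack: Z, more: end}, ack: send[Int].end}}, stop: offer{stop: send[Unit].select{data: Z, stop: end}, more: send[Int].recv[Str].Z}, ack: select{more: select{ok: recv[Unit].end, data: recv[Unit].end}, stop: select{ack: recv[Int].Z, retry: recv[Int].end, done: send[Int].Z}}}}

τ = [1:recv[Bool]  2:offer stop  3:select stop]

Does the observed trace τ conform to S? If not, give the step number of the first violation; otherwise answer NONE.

2

@1 recv[Bool]  match  now at μZ.…
@2 got offer stop, protocol expects select more or select ok or select stop  ✗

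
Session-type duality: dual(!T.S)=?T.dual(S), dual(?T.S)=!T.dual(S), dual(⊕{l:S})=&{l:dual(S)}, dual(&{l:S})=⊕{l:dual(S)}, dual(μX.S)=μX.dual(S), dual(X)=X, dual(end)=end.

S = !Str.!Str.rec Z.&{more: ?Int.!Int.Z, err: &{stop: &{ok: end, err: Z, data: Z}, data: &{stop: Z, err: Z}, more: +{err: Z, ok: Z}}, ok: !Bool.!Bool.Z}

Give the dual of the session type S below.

!Str → ?Str
  !Str → ?Str
    rec Z → rec Z  (binder kept)
      &{more,err,ok} → +{more,err,ok}  (&→⊕)
        case more:
          ?Int → !Int
            !Int → ?Int
              Z ↦ Z
        case err:
          &{stop,data,more} → +{stop,data,more}  (&→⊕)
            case stop:
              &{ok,err,data} → +{ok,err,data}  (&→⊕)
                case ok:
                  end ↦ end
                case err:
                  Z ↦ Z
                case data:
                  Z ↦ Z
            case data:
              &{stop,err} → +{stop,err}  (&→⊕)
                case stop:
                  Z ↦ Z
                case err:
                  Z ↦ Z
            case more:
              +{err,ok} → &{err,ok}  (⊕→&)
                case err:
                  Z ↦ Z
                case ok:
                  Z ↦ Z
        case ok:
          !Bool → ?Bool
            !Bool → ?Bool
              Z ↦ Z

?Str.?Str.rec Z.+{more: !Int.?Int.Z, err: +{stop: +{ok: end, err: Z, data: Z}, data: +{stop: Z, err: Z}, more: &{err: Z, ok: Z}}, ok: ?Bool.?Bool.Z}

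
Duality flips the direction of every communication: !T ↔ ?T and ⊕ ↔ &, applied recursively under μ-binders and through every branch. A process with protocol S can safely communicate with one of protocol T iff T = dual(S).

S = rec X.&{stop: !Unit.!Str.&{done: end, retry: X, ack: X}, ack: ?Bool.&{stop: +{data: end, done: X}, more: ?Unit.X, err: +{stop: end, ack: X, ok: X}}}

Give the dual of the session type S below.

rec X → rec X  (rec unchanged)
  &{stop,ack} → +{stop,ack}  (offer→select)
    case stop:
      !Unit → ?Unit
        !Str → ?Str
          &{done,retry,ack} → +{done,retry,ack}  (offer→select)
            case done:
              end ↦ end
            case retry:
              X ↦ X
            case ack:
              X ↦ X
    case ack:
      ?Bool → !Bool
        &{stop,more,err} → +{stop,more,err}  (offer→select)
          case stop:
            +{data,done} → &{data,done}  (⊕→&)
              case data:
                end ↦ end
              case done:
                X ↦ X
          case more:
            ?Unit → !Unit
              X ↦ X
          case err:
            +{stop,ack,ok} → &{stop,ack,ok}  (⊕→&)
              case stop:
                end ↦ end
              case ack:
                X ↦ X
              case ok:
                X ↦ X

rec X.+{stop: ?Unit.?Str.+{done: end, retry: X, ack: X}, ack: !Bool.+{stop: &{data: end, done: X}, more: !Unit.X, err: &{stop: end, ack: X, ok: X}}}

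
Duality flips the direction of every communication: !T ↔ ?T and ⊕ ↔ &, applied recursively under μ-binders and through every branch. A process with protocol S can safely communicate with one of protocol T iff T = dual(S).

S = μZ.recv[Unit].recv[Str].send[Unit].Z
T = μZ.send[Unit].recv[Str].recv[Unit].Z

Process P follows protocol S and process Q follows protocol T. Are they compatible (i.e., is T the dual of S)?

μZ ‖ μZ  ok (μ self-dual)
  recv[Unit] ‖ send[Unit]  ok
    recv[Str] ‖ recv[Str]  ✗ same direction on both sides — not dual

NO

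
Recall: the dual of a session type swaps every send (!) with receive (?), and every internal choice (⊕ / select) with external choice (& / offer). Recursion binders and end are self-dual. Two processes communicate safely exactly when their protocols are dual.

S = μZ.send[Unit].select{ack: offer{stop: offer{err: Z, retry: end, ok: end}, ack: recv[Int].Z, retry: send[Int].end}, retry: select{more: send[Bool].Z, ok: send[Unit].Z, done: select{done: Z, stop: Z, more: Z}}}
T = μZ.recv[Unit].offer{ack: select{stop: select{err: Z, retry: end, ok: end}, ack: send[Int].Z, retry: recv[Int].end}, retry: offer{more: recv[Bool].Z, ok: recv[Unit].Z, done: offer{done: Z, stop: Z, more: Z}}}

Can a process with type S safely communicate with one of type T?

μZ ‖ μZ  ✓ (binder kept)
  send[Unit] ‖ recv[Unit]  ✓
    select{ack,retry} ‖ offer{ack,retry}  ✓ label sets agree
      [ack]
        offer{stop,ack,retry} ‖ select{stop,ack,retry}  ✓ label sets agree
          [stop]
            offer{err,retry,ok} ‖ select{err,retry,ok}  ✓ label sets agree
              [err]
                Z ‖ Z  ✓
              [retry]
                end ‖ end  ✓
              [ok]
                end ‖ end  ✓
          [ack]
            recv[Int] ‖ send[Int]  ✓
              Z ‖ Z  ✓
          [retry]
            send[Int] ‖ recv[Int]  ✓
              end ‖ end  ✓
      [retry]
        select{more,ok,done} ‖ offer{more,ok,done}  ✓ label sets agree
          [more]
            send[Bool] ‖ recv[Bool]  ✓
              Z ‖ Z  ✓
          [ok]
            send[Unit] ‖ recv[Unit]  ✓
              Z ‖ Z  ✓
          [done]
            select{done,stop,more} ‖ offer{done,stop,more}  ✓ label sets agree
              [done]
                Z ‖ Z  ✓
              [stop]
                Z ‖ Z  ✓
              [more]
                Z ‖ Z  ✓

YES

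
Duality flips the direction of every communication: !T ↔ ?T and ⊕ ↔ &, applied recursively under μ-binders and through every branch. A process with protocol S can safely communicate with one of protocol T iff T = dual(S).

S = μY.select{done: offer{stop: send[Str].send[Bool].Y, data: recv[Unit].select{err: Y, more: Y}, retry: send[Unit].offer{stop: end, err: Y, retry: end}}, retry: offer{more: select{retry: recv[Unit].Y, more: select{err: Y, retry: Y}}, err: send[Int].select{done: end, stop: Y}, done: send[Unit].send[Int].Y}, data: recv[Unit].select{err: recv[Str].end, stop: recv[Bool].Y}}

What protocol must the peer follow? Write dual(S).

μY = μY  (μ self-dual)
  select{done,retry,data} = offer{done,retry,data}  (internal→external)
    • done:
      offer{stop,data,retry} = select{stop,data,retry}  (external→internal)
        • stop:
          send[Str] = recv[Str]
            send[Bool] = recv[Bool]
              Y ↦ Y
        • data:
          recv[Unit] = send[Unit]
            select{err,more} = offer{err,more}  (internal→external)
              • err:
                Y ↦ Y
              • more:
                Y ↦ Y
        • retry:
          send[Unit] = recv[Unit]
            offer{stop,err,retry} = select{stop,err,retry}  (external→internal)
              • stop:
                end ↦ end
              • err:
                Y ↦ Y
              • retry:
                end ↦ end
    • retry:
      offer{more,err,done} = select{more,err,done}  (external→internal)
        • more:
          select{retry,more} = offer{retry,more}  (internal→external)
            • retry:
              recv[Unit] = send[Unit]
                Y ↦ Y
            • more:
              select{err,retry} = offer{err,retry}  (internal→external)
                • err:
                  Y ↦ Y
                • retry:
                  Y ↦ Y
        • err:
          send[Int] = recv[Int]
            select{done,stop} = offer{done,stop}  (internal→external)
              • done:
                end ↦ end
              • stop:
                Y ↦ Y
        • done:
          send[Unit] = recv[Unit]
            send[Int] = recv[Int]
              Y ↦ Y
    • data:
      recv[Unit] = send[Unit]
        select{err,stop} = offer{err,stop}  (internal→external)
          • err:
            recv[Str] = send[Str]
              end ↦ end
          • stop:
            recv[Bool] = send[Bool]
              Y ↦ Y

μY.offer{done: select{stop: recv[Str].recv[Bool].Y, data: send[Unit].offer{err: Y, more: Y}, retry: recv[Unit].select{stop: end, err: Y, retry: end}}, retry: select{more: offer{retry: send[Unit].Y, more: offer{err: Y, retry: Y}}, err: recv[Int].offer{done: end, stop: Y}, done: recv[Unit].recv[Int].Y}, data: send[Unit].offer{err: send[Str].end, stop: send[Bool].Y}}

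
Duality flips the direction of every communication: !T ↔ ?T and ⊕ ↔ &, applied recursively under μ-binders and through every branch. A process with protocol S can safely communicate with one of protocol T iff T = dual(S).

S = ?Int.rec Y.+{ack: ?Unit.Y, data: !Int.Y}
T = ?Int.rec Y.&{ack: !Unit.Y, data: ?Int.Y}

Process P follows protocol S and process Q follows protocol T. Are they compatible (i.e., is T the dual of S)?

NO

?Int | ?Int  ✗ same direction on both sides — not dual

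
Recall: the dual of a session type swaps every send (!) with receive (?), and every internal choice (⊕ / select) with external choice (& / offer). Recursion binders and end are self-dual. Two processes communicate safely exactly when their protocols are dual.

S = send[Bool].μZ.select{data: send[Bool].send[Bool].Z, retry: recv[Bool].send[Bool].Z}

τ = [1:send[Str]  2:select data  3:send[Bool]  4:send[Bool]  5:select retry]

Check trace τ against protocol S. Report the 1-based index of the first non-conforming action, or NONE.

1

[1] got send[Str], protocol expects send[Bool]  ✗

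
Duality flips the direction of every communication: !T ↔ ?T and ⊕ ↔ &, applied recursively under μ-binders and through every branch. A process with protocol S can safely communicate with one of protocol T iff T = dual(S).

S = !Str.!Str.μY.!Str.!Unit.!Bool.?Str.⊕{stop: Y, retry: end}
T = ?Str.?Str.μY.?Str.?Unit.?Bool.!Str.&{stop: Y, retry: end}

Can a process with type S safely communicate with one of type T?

YES

!Str ‖ ?Str  ✓
  !Str ‖ ?Str  ✓
    μY ‖ μY  ✓ (binder kept)
      !Str ‖ ?Str  ✓
        !Unit ‖ ?Unit  ✓
          !Bool ‖ ?Bool  ✓
            ?Str ‖ !Str  ✓
              ⊕{stop,retry} ‖ &{stop,retry}  ✓ same labels
                case stop:
                  Y ‖ Y  ✓
                case retry:
                  end ‖ end  ✓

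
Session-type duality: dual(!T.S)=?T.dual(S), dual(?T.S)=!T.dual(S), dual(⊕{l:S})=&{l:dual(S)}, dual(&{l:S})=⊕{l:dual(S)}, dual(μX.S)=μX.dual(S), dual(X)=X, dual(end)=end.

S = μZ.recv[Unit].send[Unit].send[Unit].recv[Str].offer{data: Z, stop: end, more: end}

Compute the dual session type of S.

μZ.send[Unit].recv[Unit].recv[Unit].send[Str].select{data: Z, stop: end, more: end}

μZ ↦ μZ  (binder kept)
  recv[Unit] ↦ send[Unit]
    send[Unit] ↦ recv[Unit]
      send[Unit] ↦ recv[Unit]
        recv[Str] ↦ send[Str]
          offer{data,stop,more} ↦ select{data,stop,more}  (&→⊕)
            case data:
              Z ↦ Z
            case stop:
              end ↦ end
            case more:
              end ↦ end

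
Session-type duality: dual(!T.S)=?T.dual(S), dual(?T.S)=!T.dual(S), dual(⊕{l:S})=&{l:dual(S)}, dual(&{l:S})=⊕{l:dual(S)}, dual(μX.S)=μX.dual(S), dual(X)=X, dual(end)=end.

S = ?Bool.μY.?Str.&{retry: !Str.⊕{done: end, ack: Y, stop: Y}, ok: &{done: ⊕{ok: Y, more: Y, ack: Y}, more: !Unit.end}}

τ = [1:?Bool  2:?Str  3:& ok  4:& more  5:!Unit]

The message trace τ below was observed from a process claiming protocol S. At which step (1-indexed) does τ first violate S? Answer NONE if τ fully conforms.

NONE

[1] ?Bool  ✓  state: μY.…
[2] ?Str  ✓  state: &{retry: !Str.⊕{done: end, ack: μY.…, stop: μY.…}, ok: &{done: ⊕{ok: μY.…, more: μY.…, ack: μY.…}, more: !Unit.end}}
[3] & ok  ✓  state: &{done: ⊕{ok: μY.…, more: μY.…, ack: μY.…}, more: !Unit.end}
[4] & more  ✓  state: !Unit.end
[5] !Unit  ✓  state: end
trace exhausted — no violation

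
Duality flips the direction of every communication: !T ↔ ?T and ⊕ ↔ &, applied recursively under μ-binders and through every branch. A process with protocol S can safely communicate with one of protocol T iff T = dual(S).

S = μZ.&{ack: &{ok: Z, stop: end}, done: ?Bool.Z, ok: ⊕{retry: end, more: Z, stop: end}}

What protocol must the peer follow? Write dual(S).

μZ → μZ  (rec unchanged)
  &{ack,done,ok} → ⊕{ack,done,ok}  (offer→select)
    [ack]
      &{ok,stop} → ⊕{ok,stop}  (offer→select)
        [ok]
          Z self-dual
        [stop]
          end self-dual
    [done]
      ?Bool → !Bool
        Z self-dual
    [ok]
      ⊕{retry,more,stop} → &{retry,more,stop}  (internal→external)
        [retry]
          end self-dual
        [more]
          Z self-dual
        [stop]
          end self-dual

μZ.⊕{ack: ⊕{ok: Z, stop: end}, done: !Bool.Z, ok: &{retry: end, more: Z, stop: end}}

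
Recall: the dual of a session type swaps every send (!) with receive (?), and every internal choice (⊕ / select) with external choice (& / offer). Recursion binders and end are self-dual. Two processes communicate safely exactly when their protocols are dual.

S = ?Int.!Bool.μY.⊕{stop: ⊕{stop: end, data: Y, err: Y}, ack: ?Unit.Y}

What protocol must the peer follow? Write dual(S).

?Int = !Int
  !Bool = ?Bool
    μY = μY  (rec unchanged)
      ⊕{stop,ack} = &{stop,ack}  (internal→external)
        case stop:
          ⊕{stop,data,err} = &{stop,data,err}  (internal→external)
            case stop:
              end self-dual
            case data:
              Y self-dual
            case err:
              Y self-dual
        case ack:
          ?Unit = !Unit
            Y self-dual

!Int.?Bool.μY.&{stop: &{stop: end, data: Y, err: Y}, ack: !Unit.Y}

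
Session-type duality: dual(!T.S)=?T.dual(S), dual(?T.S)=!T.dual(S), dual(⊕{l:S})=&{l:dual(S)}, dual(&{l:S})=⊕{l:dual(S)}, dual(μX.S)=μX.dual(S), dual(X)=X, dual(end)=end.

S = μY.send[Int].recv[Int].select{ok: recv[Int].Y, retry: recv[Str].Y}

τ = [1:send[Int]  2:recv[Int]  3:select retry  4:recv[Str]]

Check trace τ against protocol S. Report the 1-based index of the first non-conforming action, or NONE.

NONE

@1 send[Int]  match  cont: recv[Int].select{ok: recv[Int].μY.…, retry: recv[Str].μY.…}
@2 recv[Int]  match  cont: select{ok: recv[Int].μY.…, retry: recv[Str].μY.…}
@3 select retry  match  cont: recv[Str].μY.…
@4 recv[Str]  match  cont: μY.…
trace exhausted — no violation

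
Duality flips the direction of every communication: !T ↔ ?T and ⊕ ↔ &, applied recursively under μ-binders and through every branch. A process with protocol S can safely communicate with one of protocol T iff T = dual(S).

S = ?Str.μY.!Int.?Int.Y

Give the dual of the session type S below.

!Str.μY.?Int.!Int.Y

?Str = !Str
  μY = μY  (rec unchanged)
    !Int = ?Int
      ?Int = !Int
        Y self-dual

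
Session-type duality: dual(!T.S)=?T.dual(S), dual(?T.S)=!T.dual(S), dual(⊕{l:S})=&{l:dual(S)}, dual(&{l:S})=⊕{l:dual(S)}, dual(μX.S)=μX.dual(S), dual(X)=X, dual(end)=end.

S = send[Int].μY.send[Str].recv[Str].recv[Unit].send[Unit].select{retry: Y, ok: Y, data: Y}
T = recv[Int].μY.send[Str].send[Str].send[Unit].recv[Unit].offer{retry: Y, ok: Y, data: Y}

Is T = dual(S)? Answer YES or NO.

send[Int] ‖ recv[Int]  ok
  μY ‖ μY  ok (rec unchanged)
    send[Str] ‖ send[Str]  ✗ same direction on both sides — not dual

NO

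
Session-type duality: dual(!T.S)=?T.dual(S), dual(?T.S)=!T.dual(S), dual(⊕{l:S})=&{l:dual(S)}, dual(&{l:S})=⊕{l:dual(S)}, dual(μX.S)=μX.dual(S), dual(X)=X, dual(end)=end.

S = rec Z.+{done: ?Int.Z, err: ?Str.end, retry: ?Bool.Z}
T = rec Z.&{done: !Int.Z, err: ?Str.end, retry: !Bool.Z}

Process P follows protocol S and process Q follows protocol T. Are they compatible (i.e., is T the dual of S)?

NO

rec Z vs rec Z  match (binder kept)
  +{done,err,retry} vs &{done,err,retry}  match labels match
    • done:
      ?Int vs !Int  match
        Z vs Z  match
    • err:
      ?Str vs ?Str  ✗ same direction on both sides — not dual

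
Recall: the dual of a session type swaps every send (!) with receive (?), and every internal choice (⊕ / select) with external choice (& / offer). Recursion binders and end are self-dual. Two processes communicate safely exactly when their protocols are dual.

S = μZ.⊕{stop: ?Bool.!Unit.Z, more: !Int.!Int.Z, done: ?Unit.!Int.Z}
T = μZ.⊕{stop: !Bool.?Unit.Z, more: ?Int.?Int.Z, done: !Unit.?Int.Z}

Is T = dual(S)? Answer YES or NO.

NO

μZ ‖ μZ  ok (binder kept)
  ⊕{stop,more,done} ‖ ⊕{stop,more,done}  ✗ choice polarity not flipped — not dual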